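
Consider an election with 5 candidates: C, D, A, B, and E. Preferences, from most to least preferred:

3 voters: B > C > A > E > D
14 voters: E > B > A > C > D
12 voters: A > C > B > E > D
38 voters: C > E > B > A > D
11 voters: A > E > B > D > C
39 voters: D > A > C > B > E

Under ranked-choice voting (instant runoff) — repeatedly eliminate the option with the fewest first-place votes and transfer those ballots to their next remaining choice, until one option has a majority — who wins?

Round 1: C 38, D 39, A 23, B 3, E 14. Eliminate B.
Round 2: C 41, D 39, A 23, E 14. Eliminate E.
Round 3: C 41, D 39, A 37. Eliminate A.
Round 4: C 67, D 50. C has a majority.

C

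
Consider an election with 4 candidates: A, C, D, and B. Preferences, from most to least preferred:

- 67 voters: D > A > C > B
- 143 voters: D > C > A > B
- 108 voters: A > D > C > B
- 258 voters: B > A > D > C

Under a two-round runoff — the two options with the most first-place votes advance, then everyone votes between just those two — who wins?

D

Round 1 first-place votes: A 108, C 0, D 210, B 258.
B and D advance.
Runoff: B is preferred to D by 258 voters; D by 318.
D wins the runoff.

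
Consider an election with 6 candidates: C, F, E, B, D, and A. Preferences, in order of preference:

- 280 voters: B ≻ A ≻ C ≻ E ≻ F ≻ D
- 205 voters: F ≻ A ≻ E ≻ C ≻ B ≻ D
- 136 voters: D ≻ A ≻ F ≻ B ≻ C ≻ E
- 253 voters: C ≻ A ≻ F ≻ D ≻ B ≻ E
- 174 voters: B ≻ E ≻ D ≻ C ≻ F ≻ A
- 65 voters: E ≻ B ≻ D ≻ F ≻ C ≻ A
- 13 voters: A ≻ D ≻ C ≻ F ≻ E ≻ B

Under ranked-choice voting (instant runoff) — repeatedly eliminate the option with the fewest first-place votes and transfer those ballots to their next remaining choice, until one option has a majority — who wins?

Round 1: C 253, F 205, E 65, B 454, D 136, A 13. Eliminate A.
Round 2: C 253, F 205, E 65, B 454, D 149. Eliminate E.
Round 3: C 253, F 205, B 519, D 149. Eliminate D.
Round 4: C 266, F 341, B 519. Eliminate C.
Round 5: F 607, B 519. F has a majority.

F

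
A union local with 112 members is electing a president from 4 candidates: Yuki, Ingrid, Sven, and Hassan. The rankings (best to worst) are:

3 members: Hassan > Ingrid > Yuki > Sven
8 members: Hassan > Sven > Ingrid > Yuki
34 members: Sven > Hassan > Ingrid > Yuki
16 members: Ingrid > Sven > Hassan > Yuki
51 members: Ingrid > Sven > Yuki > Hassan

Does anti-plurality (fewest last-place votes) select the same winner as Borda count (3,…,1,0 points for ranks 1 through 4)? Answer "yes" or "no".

Anti-plurality — last-place votes: Yuki 58, Ingrid 0, Sven 3, Hassan 51. Winner: Ingrid.
Borda — scores: Yuki 54, Ingrid 249, Sven 252, Hassan 117. Winner: Sven.
The two methods disagree.

no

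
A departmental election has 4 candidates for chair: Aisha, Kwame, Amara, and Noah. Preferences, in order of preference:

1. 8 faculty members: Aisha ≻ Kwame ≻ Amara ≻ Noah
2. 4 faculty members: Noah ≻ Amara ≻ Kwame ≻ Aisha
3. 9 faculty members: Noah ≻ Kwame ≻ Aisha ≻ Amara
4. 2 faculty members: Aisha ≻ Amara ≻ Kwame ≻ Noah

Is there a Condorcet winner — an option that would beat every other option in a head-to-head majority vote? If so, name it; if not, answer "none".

Noah vs Aisha: 13–10 for Noah.
Noah vs Kwame: 13–10 for Noah.
Noah vs Amara: 13–10 for Noah.
Noah beats every other option head-to-head.

Noah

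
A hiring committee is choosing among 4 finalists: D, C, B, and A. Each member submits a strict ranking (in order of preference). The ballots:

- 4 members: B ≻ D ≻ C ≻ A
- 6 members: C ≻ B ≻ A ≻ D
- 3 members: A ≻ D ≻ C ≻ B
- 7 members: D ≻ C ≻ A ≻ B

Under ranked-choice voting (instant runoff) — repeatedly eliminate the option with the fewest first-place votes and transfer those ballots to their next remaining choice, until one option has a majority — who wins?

D

Round 1: D 7, C 6, B 4, A 3. Eliminate A.
Round 2: D 10, C 6, B 4. Eliminate B.
Round 3: D 14, C 6. D has a majority.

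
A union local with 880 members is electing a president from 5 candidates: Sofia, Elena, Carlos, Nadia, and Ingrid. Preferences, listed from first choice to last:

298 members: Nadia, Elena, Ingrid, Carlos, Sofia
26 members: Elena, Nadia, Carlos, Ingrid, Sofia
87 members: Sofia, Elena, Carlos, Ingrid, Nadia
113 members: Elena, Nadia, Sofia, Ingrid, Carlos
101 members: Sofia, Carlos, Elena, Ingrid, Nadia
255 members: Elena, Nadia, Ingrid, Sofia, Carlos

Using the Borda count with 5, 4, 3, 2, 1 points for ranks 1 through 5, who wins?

Sofia: 298·1 + 26·1 + 87·5 + 113·3 + 101·5 + 255·2 = 2113
Elena: 298·4 + 26·5 + 87·4 + 113·5 + 101·3 + 255·5 = 3813
Carlos: 298·2 + 26·3 + 87·3 + 113·1 + 101·4 + 255·1 = 1707
Nadia: 298·5 + 26·4 + 87·1 + 113·4 + 101·1 + 255·4 = 3254
Ingrid: 298·3 + 26·2 + 87·2 + 113·2 + 101·2 + 255·3 = 2313
Elena has the highest Borda score (3813).

Elena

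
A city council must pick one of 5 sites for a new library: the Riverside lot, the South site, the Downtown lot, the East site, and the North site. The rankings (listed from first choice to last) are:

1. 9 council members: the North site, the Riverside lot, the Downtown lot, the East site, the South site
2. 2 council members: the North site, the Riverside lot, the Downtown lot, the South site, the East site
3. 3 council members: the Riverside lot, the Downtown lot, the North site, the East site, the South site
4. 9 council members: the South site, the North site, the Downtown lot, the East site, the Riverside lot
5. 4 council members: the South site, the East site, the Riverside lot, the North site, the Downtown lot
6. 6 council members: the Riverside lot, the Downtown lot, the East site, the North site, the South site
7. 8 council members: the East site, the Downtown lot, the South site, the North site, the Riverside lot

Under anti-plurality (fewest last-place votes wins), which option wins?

Last-place votes: the Riverside lot 17, the South site 18, the Downtown lot 4, the East site 2, the North site 0.
the North site is ranked last by the fewest voters, so the North site wins.

the North site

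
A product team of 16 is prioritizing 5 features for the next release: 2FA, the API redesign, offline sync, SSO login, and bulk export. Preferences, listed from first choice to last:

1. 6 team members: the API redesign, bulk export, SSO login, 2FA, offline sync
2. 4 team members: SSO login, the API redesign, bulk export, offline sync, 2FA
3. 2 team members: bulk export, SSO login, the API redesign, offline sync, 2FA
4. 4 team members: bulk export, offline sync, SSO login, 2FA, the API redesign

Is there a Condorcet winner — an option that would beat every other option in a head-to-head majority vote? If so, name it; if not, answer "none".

none

Checking pairwise contests:
the API redesign beats 2FA 12–4.
SSO login beats the API redesign 10–6.
the API redesign beats offline sync 12–4.
bulk export beats SSO login 12–4.
the API redesign beats bulk export 10–6.
Every option loses at least one head-to-head, so there is no Condorcet winner.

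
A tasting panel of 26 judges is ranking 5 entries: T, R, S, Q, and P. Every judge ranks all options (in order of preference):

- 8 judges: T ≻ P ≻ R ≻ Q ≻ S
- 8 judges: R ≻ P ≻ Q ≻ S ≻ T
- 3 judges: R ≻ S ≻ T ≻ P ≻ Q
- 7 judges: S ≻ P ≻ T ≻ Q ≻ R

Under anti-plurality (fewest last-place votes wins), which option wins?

P

Last-place votes: T 8, R 7, S 8, Q 3, P 0.
P is ranked last by the fewest voters, so P wins.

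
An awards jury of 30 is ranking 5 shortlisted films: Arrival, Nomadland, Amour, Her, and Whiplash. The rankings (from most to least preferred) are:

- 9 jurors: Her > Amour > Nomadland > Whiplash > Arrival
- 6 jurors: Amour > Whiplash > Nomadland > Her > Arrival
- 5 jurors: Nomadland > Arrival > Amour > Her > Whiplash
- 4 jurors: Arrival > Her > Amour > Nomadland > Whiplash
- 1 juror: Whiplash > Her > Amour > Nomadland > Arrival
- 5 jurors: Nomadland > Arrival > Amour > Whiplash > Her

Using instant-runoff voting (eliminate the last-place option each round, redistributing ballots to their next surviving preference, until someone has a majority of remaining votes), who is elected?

Round 1: Arrival 4, Nomadland 10, Amour 6, Her 9, Whiplash 1. Eliminate Whiplash.
Round 2: Arrival 4, Nomadland 10, Amour 6, Her 10. Eliminate Arrival.
Round 3: Nomadland 10, Amour 6, Her 14. Eliminate Amour.
Round 4: Nomadland 16, Her 14. Nomadland has a majority.

Nomadland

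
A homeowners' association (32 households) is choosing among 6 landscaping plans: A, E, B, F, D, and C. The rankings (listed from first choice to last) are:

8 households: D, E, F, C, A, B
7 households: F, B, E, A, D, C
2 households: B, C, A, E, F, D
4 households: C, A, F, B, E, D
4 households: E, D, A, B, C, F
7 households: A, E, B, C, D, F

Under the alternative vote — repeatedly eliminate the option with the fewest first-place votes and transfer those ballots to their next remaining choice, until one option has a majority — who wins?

A

Round 1: A 7, E 4, B 2, F 7, D 8, C 4. Eliminate B.
Round 2: A 7, E 4, F 7, D 8, C 6. Eliminate E.
Round 3: A 7, F 7, D 12, C 6. Eliminate C.
Round 4: A 13, F 7, D 12. Eliminate F.
Round 5: A 20, D 12. A has a majority.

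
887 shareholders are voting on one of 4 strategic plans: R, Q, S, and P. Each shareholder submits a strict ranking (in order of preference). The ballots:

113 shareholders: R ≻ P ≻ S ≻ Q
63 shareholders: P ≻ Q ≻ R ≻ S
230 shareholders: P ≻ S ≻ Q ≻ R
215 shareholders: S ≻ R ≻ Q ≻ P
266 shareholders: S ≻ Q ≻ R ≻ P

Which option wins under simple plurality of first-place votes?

First-place votes: R 113, Q 0, S 481, P 293.
S has the most first-place votes.

S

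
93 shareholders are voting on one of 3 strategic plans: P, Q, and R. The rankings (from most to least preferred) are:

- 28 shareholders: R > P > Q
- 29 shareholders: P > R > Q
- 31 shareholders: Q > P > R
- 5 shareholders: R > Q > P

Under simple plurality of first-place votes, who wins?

First-place votes: P 29, Q 31, R 33.
R has the most first-place votes.

R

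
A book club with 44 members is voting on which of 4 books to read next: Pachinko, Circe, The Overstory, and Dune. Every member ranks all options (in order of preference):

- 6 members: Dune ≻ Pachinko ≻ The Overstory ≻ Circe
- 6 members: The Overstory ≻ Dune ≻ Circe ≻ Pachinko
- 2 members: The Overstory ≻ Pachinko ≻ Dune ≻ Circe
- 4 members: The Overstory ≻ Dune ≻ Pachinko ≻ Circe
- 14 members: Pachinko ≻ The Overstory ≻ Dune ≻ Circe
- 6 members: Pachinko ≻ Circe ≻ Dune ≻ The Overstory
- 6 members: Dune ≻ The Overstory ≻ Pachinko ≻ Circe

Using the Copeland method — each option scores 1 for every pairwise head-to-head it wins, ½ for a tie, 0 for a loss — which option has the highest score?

Pachinko

Pachinko: beats Circe and The Overstory; ties Dune → score 2.5.
Circe: loses to Pachinko, The Overstory, and Dune → score 0.
The Overstory: beats Circe and Dune; loses to Pachinko → score 2.
Dune: beats Circe; ties Pachinko; loses to The Overstory → score 1.5.
Pachinko has the best pairwise record.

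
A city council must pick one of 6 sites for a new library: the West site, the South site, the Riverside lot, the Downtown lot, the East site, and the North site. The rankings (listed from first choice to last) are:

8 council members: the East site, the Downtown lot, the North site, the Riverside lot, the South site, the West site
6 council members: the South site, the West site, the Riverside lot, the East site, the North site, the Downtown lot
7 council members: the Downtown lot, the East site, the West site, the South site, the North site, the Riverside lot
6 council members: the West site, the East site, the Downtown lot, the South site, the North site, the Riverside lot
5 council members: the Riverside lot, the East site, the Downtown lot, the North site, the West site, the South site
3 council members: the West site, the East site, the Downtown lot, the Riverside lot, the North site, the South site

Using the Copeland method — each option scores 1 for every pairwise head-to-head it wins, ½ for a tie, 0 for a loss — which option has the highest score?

the West site: beats the South site, the Riverside lot, and the North site; loses to the Downtown lot and the East site → score 3.
the South site: beats the Riverside lot and the North site; loses to the West site, the Downtown lot, and the East site → score 2.
the Riverside lot: loses to the West site, the South site, the Downtown lot, the East site, and the North site → score 0.
the Downtown lot: beats the West site, the South site, the Riverside lot, and the North site; loses to the East site → score 4.
the East site: beats the West site, the South site, the Riverside lot, the Downtown lot, and the North site → score 5.
the North site: beats the Riverside lot; loses to the West site, the South site, the Downtown lot, and the East site → score 1.
the East site has the best pairwise record.

the East site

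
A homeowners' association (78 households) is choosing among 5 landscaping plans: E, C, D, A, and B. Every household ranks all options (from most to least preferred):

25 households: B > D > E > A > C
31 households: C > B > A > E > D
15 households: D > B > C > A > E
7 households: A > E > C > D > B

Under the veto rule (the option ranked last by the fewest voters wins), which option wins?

A

Last-place votes: E 15, C 25, D 31, A 0, B 7.
A is ranked last by the fewest voters, so A wins.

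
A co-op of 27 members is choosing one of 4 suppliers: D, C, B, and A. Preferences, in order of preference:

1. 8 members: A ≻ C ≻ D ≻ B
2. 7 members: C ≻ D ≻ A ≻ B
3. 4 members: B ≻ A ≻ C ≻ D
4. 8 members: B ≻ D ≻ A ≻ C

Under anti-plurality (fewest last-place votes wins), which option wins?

Last-place votes: D 4, C 8, B 15, A 0.
A is ranked last by the fewest voters, so A wins.

A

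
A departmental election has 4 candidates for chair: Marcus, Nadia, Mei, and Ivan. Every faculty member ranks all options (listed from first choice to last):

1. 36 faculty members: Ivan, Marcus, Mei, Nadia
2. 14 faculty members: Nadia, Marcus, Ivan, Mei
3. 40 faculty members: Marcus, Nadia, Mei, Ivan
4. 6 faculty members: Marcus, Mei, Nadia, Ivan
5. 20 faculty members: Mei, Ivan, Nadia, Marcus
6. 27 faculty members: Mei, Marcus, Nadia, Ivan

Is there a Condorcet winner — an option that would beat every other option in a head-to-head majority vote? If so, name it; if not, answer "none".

Marcus vs Nadia: 109–34 for Marcus.
Marcus vs Mei: 96–47 for Marcus.
Marcus vs Ivan: 87–56 for Marcus.
Marcus beats every other option head-to-head.

Marcus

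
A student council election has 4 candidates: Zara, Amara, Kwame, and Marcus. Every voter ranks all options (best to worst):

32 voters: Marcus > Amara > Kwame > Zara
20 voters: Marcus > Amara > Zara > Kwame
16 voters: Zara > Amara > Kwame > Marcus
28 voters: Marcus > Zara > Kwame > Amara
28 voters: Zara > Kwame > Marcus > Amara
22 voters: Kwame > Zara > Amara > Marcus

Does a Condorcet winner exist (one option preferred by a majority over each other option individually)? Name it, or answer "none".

Marcus

Marcus vs Zara: 80–66 for Marcus.
Marcus vs Amara: 108–38 for Marcus.
Marcus vs Kwame: 80–66 for Marcus.
Marcus beats every other option head-to-head.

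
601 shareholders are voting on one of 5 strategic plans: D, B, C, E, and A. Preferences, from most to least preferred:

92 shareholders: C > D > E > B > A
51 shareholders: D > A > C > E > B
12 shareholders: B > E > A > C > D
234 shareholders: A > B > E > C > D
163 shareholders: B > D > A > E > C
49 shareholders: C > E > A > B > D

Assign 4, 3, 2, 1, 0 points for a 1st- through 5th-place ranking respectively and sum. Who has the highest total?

B

D: 92·3 + 51·4 + 12·0 + 234·0 + 163·3 + 49·0 = 969
B: 92·1 + 51·0 + 12·4 + 234·3 + 163·4 + 49·1 = 1543
C: 92·4 + 51·2 + 12·1 + 234·1 + 163·0 + 49·4 = 912
E: 92·2 + 51·1 + 12·3 + 234·2 + 163·1 + 49·3 = 1049
A: 92·0 + 51·3 + 12·2 + 234·4 + 163·2 + 49·2 = 1537
B has the highest Borda score (1543).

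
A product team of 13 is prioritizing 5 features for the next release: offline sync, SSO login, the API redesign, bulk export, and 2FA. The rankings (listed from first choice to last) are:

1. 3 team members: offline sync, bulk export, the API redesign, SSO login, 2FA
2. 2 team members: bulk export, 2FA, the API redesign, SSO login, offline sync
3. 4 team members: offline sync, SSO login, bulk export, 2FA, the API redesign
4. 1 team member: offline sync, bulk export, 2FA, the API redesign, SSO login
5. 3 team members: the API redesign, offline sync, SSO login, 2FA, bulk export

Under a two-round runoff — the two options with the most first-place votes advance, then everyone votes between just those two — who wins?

offline sync

Round 1 first-place votes: offline sync 8, SSO login 0, the API redesign 3, bulk export 2, 2FA 0.
offline sync and the API redesign advance.
Runoff: offline sync is preferred to the API redesign by 8 voters; the API redesign by 5.
offline sync wins the runoff.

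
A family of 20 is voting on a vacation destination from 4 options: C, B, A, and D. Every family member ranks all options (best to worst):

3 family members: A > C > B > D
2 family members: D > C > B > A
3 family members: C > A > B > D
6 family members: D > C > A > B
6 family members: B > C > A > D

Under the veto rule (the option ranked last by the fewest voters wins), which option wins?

C

Last-place votes: C 0, B 6, A 2, D 12.
C is ranked last by the fewest voters, so C wins.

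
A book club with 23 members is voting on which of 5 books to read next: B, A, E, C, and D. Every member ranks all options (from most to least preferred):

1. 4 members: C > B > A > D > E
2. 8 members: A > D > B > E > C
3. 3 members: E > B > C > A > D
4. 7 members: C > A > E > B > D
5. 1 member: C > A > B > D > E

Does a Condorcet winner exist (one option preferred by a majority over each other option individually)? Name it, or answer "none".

C

C vs B: 12–11 for C.
C vs A: 15–8 for C.
C vs E: 12–11 for C.
C vs D: 15–8 for C.
C beats every other option head-to-head.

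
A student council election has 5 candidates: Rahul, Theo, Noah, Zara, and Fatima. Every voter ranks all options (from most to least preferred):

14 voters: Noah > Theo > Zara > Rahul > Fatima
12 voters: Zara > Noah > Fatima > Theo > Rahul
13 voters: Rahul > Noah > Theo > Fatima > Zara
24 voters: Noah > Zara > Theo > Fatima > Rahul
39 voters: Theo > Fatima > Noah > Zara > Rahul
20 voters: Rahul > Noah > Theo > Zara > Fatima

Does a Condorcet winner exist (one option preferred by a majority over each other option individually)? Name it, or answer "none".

Noah

Noah vs Rahul: 89–33 for Noah.
Noah vs Theo: 83–39 for Noah.
Noah vs Zara: 110–12 for Noah.
Noah vs Fatima: 83–39 for Noah.
Noah beats every other option head-to-head.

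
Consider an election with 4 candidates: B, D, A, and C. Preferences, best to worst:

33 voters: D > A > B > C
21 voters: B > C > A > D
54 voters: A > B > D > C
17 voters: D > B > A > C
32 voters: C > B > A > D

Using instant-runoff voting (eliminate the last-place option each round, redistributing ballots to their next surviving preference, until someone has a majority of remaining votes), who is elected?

Round 1: B 21, D 50, A 54, C 32. Eliminate B.
Round 2: D 50, A 54, C 53. Eliminate D.
Round 3: A 104, C 53. A has a majority.

A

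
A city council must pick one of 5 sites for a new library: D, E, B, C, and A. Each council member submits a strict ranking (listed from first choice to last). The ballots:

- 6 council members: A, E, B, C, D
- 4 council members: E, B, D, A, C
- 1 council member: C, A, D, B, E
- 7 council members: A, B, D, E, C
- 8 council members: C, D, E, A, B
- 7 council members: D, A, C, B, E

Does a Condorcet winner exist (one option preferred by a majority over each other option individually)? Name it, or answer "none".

none

Checking pairwise contests:
B beats D 17–16.
D beats E 23–10.
E beats B 18–15.
D beats C 18–15.
D beats A 19–14.
Every option loses at least one head-to-head, so there is no Condorcet winner.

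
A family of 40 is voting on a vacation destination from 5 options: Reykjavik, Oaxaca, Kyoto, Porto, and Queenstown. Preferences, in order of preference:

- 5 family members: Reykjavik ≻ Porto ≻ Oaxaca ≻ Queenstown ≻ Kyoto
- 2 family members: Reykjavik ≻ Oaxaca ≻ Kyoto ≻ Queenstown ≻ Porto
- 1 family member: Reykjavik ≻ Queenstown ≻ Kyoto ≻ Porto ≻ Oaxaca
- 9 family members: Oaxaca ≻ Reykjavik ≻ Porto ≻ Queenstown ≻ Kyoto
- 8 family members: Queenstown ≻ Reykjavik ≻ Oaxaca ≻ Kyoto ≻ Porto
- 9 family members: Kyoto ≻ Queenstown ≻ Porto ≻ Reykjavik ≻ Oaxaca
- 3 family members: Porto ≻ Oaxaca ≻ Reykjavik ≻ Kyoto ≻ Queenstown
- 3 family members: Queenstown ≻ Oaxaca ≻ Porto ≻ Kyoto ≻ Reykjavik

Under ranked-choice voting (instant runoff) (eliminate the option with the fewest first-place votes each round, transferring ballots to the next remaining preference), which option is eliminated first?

Porto

Round 1: Reykjavik 8, Oaxaca 9, Kyoto 9, Porto 3, Queenstown 11. Eliminate Porto.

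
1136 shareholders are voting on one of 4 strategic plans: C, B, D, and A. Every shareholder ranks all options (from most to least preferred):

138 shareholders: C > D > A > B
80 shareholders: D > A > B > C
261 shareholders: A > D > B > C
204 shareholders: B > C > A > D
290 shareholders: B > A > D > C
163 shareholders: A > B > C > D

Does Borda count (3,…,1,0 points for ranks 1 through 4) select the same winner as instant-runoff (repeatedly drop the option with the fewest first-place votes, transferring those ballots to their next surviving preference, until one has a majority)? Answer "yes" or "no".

yes

Borda — scores: C 985, B 2149, D 1328, A 2354. Winner: A.
Instant-runoff — R1 C 138, B 494, D 80, A 424 (D out); R2 C 138, B 494, A 504 (C out); R3 B 494, A 642 (A winner). Winner: A.
The two methods agree.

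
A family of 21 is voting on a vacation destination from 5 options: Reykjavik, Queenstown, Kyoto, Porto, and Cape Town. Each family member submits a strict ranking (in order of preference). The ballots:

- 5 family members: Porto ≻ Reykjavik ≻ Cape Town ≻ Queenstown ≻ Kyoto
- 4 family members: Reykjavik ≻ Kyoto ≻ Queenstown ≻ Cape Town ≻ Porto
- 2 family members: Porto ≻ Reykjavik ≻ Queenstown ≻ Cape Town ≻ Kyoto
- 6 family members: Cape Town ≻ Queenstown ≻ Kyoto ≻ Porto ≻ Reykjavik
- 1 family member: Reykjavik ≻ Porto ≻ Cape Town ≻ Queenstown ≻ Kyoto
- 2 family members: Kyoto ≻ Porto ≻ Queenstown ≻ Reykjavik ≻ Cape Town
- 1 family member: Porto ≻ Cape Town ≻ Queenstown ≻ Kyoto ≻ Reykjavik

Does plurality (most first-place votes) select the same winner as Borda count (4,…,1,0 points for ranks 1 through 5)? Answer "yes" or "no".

yes

Plurality — first-place votes: Reykjavik 5, Queenstown 0, Kyoto 2, Porto 8, Cape Town 6. Winner: Porto.
Borda — scores: Reykjavik 43, Queenstown 42, Kyoto 33, Porto 47, Cape Town 45. Winner: Porto.
The two methods agree.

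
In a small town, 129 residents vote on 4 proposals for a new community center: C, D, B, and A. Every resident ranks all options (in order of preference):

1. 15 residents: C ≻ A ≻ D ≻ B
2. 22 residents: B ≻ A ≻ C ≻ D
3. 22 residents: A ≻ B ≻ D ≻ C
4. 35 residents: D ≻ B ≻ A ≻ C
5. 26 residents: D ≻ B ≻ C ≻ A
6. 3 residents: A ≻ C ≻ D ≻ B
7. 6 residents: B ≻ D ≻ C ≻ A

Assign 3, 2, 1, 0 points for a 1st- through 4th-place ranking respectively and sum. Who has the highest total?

C: 15·3 + 22·1 + 22·0 + 35·0 + 26·1 + 3·2 + 6·1 = 105
D: 15·1 + 22·0 + 22·1 + 35·3 + 26·3 + 3·1 + 6·2 = 235
B: 15·0 + 22·3 + 22·2 + 35·2 + 26·2 + 3·0 + 6·3 = 250
A: 15·2 + 22·2 + 22·3 + 35·1 + 26·0 + 3·3 + 6·0 = 184
B has the highest Borda score (250).

B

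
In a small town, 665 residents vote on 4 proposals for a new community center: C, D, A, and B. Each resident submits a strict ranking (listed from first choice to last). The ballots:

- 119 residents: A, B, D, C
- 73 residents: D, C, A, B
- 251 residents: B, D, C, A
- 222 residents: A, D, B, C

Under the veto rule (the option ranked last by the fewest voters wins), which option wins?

Last-place votes: C 341, D 0, A 251, B 73.
D is ranked last by the fewest voters, so D wins.

D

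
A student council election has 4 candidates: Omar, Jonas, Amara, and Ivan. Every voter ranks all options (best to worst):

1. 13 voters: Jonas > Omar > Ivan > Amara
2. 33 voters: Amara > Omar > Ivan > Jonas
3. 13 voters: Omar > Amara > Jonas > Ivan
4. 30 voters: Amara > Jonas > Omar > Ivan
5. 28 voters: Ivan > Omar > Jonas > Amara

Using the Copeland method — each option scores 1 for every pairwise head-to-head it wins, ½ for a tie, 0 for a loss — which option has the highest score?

Omar: beats Jonas and Ivan; loses to Amara → score 2.
Jonas: loses to Omar, Amara, and Ivan → score 0.
Amara: beats Omar, Jonas, and Ivan → score 3.
Ivan: beats Jonas; loses to Omar and Amara → score 1.
Amara has the best pairwise record.

Amara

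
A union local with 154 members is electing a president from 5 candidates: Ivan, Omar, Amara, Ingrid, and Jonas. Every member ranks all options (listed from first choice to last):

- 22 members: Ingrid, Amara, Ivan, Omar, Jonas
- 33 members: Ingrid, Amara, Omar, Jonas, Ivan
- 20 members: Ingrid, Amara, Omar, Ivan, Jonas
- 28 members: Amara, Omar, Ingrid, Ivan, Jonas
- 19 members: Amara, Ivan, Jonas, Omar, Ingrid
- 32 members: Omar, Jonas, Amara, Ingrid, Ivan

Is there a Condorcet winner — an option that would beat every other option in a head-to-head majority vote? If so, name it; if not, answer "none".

Amara vs Ivan: 154–0 for Amara.
Amara vs Omar: 122–32 for Amara.
Amara vs Ingrid: 79–75 for Amara.
Amara vs Jonas: 122–32 for Amara.
Amara beats every other option head-to-head.

Amara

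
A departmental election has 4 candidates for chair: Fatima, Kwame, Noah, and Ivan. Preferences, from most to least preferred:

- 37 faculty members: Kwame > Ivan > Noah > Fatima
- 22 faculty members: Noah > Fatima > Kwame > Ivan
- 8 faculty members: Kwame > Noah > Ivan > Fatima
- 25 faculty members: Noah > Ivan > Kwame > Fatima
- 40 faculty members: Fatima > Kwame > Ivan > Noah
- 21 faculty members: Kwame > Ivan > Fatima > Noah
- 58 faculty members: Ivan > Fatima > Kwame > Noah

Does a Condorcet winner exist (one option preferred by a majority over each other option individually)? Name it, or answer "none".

Checking pairwise contests:
Ivan beats Fatima 149–62.
Fatima beats Kwame 120–91.
Fatima beats Noah 119–92.
Kwame beats Ivan 128–83.
Every option loses at least one head-to-head, so there is no Condorcet winner.

none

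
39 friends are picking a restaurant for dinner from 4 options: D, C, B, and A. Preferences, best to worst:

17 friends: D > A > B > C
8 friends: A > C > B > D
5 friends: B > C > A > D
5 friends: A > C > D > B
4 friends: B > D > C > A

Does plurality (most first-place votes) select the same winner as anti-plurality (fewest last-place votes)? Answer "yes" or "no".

Plurality — first-place votes: D 17, C 0, B 9, A 13. Winner: D.
Anti-plurality — last-place votes: D 13, C 17, B 5, A 4. Winner: A.
The two methods disagree.

no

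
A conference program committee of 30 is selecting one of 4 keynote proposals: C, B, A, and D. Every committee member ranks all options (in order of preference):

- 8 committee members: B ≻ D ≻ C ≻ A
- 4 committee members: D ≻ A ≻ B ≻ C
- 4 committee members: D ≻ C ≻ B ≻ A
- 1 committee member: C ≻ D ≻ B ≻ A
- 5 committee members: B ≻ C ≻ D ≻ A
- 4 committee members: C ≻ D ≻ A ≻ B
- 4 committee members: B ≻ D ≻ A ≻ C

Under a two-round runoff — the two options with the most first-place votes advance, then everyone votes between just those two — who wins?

Round 1 first-place votes: C 5, B 17, A 0, D 8.
B and D advance.
Runoff: B is preferred to D by 17 voters; D by 13.
B wins the runoff.

B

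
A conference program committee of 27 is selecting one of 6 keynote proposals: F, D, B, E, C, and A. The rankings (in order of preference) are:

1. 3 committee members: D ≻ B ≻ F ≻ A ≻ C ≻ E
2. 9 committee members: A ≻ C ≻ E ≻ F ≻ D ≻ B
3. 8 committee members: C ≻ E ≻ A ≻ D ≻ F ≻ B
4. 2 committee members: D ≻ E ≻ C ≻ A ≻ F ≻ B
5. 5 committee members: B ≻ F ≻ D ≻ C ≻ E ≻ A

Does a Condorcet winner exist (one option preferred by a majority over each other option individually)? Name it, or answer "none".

C

C vs F: 19–8 for C.
C vs D: 17–10 for C.
C vs B: 19–8 for C.
C vs E: 25–2 for C.
C vs A: 15–12 for C.
C beats every other option head-to-head.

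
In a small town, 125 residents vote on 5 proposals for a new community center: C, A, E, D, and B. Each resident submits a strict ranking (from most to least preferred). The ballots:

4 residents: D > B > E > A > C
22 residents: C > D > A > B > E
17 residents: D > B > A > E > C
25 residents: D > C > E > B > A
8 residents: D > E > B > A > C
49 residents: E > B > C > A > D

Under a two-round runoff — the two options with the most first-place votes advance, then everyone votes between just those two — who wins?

D

Round 1 first-place votes: C 22, A 0, E 49, D 54, B 0.
D and E advance.
Runoff: D is preferred to E by 76 voters; E by 49.
D wins the runoff.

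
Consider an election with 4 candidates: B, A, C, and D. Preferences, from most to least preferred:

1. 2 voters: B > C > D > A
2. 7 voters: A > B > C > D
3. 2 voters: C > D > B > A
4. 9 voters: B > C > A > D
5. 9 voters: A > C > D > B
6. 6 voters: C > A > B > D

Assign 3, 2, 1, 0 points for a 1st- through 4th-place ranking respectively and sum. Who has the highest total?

B: 2·3 + 7·2 + 2·1 + 9·3 + 9·0 + 6·1 = 55
A: 2·0 + 7·3 + 2·0 + 9·1 + 9·3 + 6·2 = 69
C: 2·2 + 7·1 + 2·3 + 9·2 + 9·2 + 6·3 = 71
D: 2·1 + 7·0 + 2·2 + 9·0 + 9·1 + 6·0 = 15
C has the highest Borda score (71).

C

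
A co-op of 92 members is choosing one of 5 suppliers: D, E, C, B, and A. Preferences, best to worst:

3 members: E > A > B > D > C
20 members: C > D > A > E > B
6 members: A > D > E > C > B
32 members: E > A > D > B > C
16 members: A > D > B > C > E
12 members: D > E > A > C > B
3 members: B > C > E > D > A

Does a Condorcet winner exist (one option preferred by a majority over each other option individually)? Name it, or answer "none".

none

Checking pairwise contests:
A beats D 57–35.
D beats E 54–38.
D beats C 69–23.
D beats B 86–6.
E beats A 50–42.
Every option loses at least one head-to-head, so there is no Condorcet winner.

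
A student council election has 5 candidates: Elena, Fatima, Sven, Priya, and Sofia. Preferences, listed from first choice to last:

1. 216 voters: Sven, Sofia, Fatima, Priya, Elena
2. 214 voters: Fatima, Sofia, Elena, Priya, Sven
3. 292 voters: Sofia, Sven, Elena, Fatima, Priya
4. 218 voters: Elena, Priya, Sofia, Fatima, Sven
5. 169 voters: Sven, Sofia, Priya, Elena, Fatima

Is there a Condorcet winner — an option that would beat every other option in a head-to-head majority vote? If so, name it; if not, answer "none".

Sofia vs Elena: 891–218 for Sofia.
Sofia vs Fatima: 895–214 for Sofia.
Sofia vs Sven: 724–385 for Sofia.
Sofia vs Priya: 891–218 for Sofia.
Sofia beats every other option head-to-head.

Sofia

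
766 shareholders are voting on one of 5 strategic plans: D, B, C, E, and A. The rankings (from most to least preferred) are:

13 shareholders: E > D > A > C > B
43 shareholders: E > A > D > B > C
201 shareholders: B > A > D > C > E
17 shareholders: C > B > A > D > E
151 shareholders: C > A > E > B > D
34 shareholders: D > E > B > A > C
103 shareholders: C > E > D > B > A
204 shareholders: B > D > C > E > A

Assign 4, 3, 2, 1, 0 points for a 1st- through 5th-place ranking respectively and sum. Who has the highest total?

B

D: 13·3 + 43·2 + 201·2 + 17·1 + 151·0 + 34·4 + 103·2 + 204·3 = 1498
B: 13·0 + 43·1 + 201·4 + 17·3 + 151·1 + 34·2 + 103·1 + 204·4 = 2036
C: 13·1 + 43·0 + 201·1 + 17·4 + 151·4 + 34·0 + 103·4 + 204·2 = 1706
E: 13·4 + 43·4 + 201·0 + 17·0 + 151·2 + 34·3 + 103·3 + 204·1 = 1141
A: 13·2 + 43·3 + 201·3 + 17·2 + 151·3 + 34·1 + 103·0 + 204·0 = 1279
B has the highest Borda score (2036).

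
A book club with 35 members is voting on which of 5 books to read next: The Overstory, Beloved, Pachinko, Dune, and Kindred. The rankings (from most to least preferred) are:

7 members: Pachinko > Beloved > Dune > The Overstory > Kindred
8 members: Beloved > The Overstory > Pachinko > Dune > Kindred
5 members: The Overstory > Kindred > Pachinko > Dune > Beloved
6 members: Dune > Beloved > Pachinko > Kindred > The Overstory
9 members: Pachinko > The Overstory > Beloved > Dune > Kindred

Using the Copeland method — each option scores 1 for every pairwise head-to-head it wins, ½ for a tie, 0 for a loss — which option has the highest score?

The Overstory: beats Dune and Kindred; loses to Beloved and Pachinko → score 2.
Beloved: beats The Overstory, Dune, and Kindred; loses to Pachinko → score 3.
Pachinko: beats The Overstory, Beloved, Dune, and Kindred → score 4.
Dune: beats Kindred; loses to The Overstory, Beloved, and Pachinko → score 1.
Kindred: loses to The Overstory, Beloved, Pachinko, and Dune → score 0.
Pachinko has the best pairwise record.

Pachinko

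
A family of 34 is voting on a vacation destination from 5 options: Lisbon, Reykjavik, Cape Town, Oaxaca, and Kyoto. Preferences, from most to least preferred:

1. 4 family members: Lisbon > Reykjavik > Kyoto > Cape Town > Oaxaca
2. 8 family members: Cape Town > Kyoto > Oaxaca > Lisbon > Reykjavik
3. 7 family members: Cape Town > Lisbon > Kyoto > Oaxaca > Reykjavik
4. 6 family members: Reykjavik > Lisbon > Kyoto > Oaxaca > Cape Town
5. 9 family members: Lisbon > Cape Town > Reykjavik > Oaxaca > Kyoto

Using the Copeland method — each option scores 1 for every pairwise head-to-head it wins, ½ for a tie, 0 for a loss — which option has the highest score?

Lisbon

Lisbon: beats Reykjavik, Cape Town, Oaxaca, and Kyoto → score 4.
Reykjavik: beats Oaxaca and Kyoto; loses to Lisbon and Cape Town → score 2.
Cape Town: beats Reykjavik, Oaxaca, and Kyoto; loses to Lisbon → score 3.
Oaxaca: loses to Lisbon, Reykjavik, Cape Town, and Kyoto → score 0.
Kyoto: beats Oaxaca; loses to Lisbon, Reykjavik, and Cape Town → score 1.
Lisbon has the best pairwise record.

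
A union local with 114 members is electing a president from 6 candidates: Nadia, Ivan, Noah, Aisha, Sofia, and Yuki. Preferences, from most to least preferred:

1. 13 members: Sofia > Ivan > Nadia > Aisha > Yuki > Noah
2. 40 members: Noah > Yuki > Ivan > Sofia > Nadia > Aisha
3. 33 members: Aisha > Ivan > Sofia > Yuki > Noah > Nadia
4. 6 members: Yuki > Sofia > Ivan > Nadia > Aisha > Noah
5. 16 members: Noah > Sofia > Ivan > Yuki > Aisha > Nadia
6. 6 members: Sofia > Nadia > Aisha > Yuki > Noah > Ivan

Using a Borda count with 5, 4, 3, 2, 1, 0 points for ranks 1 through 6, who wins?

Ivan

Nadia: 13·3 + 40·1 + 33·0 + 6·2 + 16·0 + 6·4 = 115
Ivan: 13·4 + 40·3 + 33·4 + 6·3 + 16·3 + 6·0 = 370
Noah: 13·0 + 40·5 + 33·1 + 6·0 + 16·5 + 6·1 = 319
Aisha: 13·2 + 40·0 + 33·5 + 6·1 + 16·1 + 6·3 = 231
Sofia: 13·5 + 40·2 + 33·3 + 6·4 + 16·4 + 6·5 = 362
Yuki: 13·1 + 40·4 + 33·2 + 6·5 + 16·2 + 6·2 = 313
Ivan has the highest Borda score (370).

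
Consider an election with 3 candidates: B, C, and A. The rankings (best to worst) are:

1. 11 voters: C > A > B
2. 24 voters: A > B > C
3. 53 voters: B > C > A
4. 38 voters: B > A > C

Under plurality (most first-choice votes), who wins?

First-place votes: B 91, C 11, A 24.
B has the most first-place votes.

B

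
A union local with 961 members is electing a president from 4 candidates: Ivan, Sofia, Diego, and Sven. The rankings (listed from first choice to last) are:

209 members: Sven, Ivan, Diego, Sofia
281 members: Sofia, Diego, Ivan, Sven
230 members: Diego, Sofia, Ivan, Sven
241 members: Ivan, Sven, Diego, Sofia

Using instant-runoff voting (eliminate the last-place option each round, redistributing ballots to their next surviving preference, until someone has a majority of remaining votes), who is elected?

Sofia

Round 1: Ivan 241, Sofia 281, Diego 230, Sven 209. Eliminate Sven.
Round 2: Ivan 450, Sofia 281, Diego 230. Eliminate Diego.
Round 3: Ivan 450, Sofia 511. Sofia has a majority.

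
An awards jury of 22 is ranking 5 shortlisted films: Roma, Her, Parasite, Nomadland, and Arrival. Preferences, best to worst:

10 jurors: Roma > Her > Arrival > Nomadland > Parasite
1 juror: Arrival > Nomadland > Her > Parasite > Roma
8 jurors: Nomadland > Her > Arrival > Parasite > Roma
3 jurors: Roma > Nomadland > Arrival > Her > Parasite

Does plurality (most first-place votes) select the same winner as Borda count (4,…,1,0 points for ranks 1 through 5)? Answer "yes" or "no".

no

Plurality — first-place votes: Roma 13, Her 0, Parasite 0, Nomadland 8, Arrival 1. Winner: Roma.
Borda — scores: Roma 52, Her 59, Parasite 9, Nomadland 54, Arrival 46. Winner: Her.
The two methods disagree.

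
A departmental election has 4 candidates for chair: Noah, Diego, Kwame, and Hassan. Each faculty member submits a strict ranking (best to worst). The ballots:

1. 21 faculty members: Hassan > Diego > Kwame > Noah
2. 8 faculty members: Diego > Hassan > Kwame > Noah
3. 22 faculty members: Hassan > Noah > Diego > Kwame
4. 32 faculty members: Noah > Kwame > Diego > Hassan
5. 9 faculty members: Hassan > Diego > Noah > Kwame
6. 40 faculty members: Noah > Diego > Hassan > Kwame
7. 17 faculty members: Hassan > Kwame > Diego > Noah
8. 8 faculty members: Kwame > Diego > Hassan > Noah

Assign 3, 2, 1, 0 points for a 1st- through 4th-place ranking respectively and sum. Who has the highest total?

Noah: 21·0 + 8·0 + 22·2 + 32·3 + 9·1 + 40·3 + 17·0 + 8·0 = 269
Diego: 21·2 + 8·3 + 22·1 + 32·1 + 9·2 + 40·2 + 17·1 + 8·2 = 251
Kwame: 21·1 + 8·1 + 22·0 + 32·2 + 9·0 + 40·0 + 17·2 + 8·3 = 151
Hassan: 21·3 + 8·2 + 22·3 + 32·0 + 9·3 + 40·1 + 17·3 + 8·1 = 271
Hassan has the highest Borda score (271).

Hassan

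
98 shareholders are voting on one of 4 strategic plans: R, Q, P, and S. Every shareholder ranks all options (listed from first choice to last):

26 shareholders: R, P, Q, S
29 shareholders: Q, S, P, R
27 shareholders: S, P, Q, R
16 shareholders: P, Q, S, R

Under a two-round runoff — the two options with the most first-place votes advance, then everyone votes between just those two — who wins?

Round 1 first-place votes: R 26, Q 29, P 16, S 27.
Q and S advance.
Runoff: Q is preferred to S by 71 voters; S by 27.
Q wins the runoff.

Q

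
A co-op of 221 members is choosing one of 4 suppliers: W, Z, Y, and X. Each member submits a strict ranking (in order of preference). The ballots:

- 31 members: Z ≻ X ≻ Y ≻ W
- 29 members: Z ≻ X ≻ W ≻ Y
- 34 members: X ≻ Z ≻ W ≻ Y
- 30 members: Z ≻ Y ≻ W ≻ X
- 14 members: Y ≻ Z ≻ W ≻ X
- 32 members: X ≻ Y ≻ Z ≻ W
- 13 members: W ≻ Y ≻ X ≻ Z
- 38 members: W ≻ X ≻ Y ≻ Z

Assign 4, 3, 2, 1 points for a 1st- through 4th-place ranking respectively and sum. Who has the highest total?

X

W: 31·1 + 29·2 + 34·2 + 30·2 + 14·2 + 32·1 + 13·4 + 38·4 = 481
Z: 31·4 + 29·4 + 34·3 + 30·4 + 14·3 + 32·2 + 13·1 + 38·1 = 619
Y: 31·2 + 29·1 + 34·1 + 30·3 + 14·4 + 32·3 + 13·3 + 38·2 = 482
X: 31·3 + 29·3 + 34·4 + 30·1 + 14·1 + 32·4 + 13·2 + 38·3 = 628
X has the highest Borda score (628).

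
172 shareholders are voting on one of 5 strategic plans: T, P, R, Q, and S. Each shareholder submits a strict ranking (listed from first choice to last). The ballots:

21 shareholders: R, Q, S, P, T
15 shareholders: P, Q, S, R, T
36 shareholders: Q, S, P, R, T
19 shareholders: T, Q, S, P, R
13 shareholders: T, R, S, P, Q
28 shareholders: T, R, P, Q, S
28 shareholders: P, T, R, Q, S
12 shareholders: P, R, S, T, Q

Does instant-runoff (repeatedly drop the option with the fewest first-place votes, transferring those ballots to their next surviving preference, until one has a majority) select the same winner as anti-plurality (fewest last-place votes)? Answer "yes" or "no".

no

Instant-runoff — R1 T 60, P 55, R 21, Q 36, S 0 (S out); R2 T 60, P 55, R 21, Q 36 (R out); R3 T 60, P 55, Q 57 (P out); R4 T 100, Q 72 (T winner). Winner: T.
Anti-plurality — last-place votes: T 72, P 0, R 19, Q 25, S 56. Winner: P.
The two methods disagree.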